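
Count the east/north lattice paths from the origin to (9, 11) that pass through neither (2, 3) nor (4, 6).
Number of paths = 75890

Inclusion–exclusion. Total paths: C(20, 9) = 167960. Through P₁: C(5, 2)·C(15, 7) = 64350. Through P₂: C(10, 4)·C(10, 5) = 52920. Since P₁ is strictly southwest of P₂, a monotone path through both must visit P₁ then P₂; paths through both = C(5, 2)·C(5, 2)·C(10, 5) = 25200. Avoid both = 167960 − 64350 − 52920 + 25200 = 75890.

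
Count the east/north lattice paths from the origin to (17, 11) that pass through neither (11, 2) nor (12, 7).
Number of paths = 14793870

Inclusion–exclusion. Total paths: C(28, 17) = 21474180. Through P₁: C(13, 11)·C(15, 6) = 390390. Through P₂: C(19, 12)·C(9, 5) = 6348888. Since P₁ is strictly southwest of P₂, a monotone path through both must visit P₁ then P₂; paths through both = C(13, 11)·C(6, 1)·C(9, 5) = 58968. Avoid both = 21474180 − 390390 − 6348888 + 58968 = 14793870.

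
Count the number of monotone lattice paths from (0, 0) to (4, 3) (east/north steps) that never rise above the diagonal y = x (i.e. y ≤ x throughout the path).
Number of paths = 14

By the reflection principle (André's argument), the number of monotone paths to (4, 3) with n ≤ m that never go above y = x is C(7, 4) − C(7, 5) = 35 − 21 = 14.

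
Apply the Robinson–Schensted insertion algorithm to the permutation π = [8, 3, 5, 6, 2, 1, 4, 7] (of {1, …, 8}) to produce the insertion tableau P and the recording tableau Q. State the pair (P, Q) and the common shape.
P = [1, 4, 6, 7] / [2, 5] / [3] / [8];  Q = [1, 3, 4, 8] / [2, 7] / [5] / [6];  common shape = (4, 2, 1, 1)

Row-insert the values π_1, π_2, … into P one at a time, bumping the leftmost entry strictly greater than the inserted value down to the next row. The recording tableau Q records, in position (i, j), the step at which that cell was added to P.
  Insert 8 (step 1): P = [8];  Q = [1]
  Insert 3 (step 2): P = [3] / [8];  Q = [1] / [2]
  Insert 5 (step 3): P = [3, 5] / [8];  Q = [1, 3] / [2]
  Insert 6 (step 4): P = [3, 5, 6] / [8];  Q = [1, 3, 4] / [2]
  Insert 2 (step 5): P = [2, 5, 6] / [3] / [8];  Q = [1, 3, 4] / [2] / [5]
  Insert 1 (step 6): P = [1, 5, 6] / [2] / [3] / [8];  Q = [1, 3, 4] / [2] / [5] / [6]
  Insert 4 (step 7): P = [1, 4, 6] / [2, 5] / [3] / [8];  Q = [1, 3, 4] / [2, 7] / [5] / [6]
  Insert 7 (step 8): P = [1, 4, 6, 7] / [2, 5] / [3] / [8];  Q = [1, 3, 4, 8] / [2, 7] / [5] / [6]
Final shape: (4, 2, 1, 1).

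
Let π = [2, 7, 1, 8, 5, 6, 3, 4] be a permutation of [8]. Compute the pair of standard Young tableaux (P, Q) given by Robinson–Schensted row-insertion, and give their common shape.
P = [1, 3, 4] / [2, 5, 6] / [7, 8];  Q = [1, 2, 4] / [3, 5, 6] / [7, 8];  common shape = (3, 3, 2)

Row-insert the values π_1, π_2, … into P one at a time, bumping the leftmost entry strictly greater than the inserted value down to the next row. The recording tableau Q records, in position (i, j), the step at which that cell was added to P.
  Insert 2 (step 1): P = [2];  Q = [1]
  Insert 7 (step 2): P = [2, 7];  Q = [1, 2]
  Insert 1 (step 3): P = [1, 7] / [2];  Q = [1, 2] / [3]
  Insert 8 (step 4): P = [1, 7, 8] / [2];  Q = [1, 2, 4] / [3]
  Insert 5 (step 5): P = [1, 5, 8] / [2, 7];  Q = [1, 2, 4] / [3, 5]
  Insert 6 (step 6): P = [1, 5, 6] / [2, 7, 8];  Q = [1, 2, 4] / [3, 5, 6]
  Insert 3 (step 7): P = [1, 3, 6] / [2, 5, 8] / [7];  Q = [1, 2, 4] / [3, 5, 6] / [7]
  Insert 4 (step 8): P = [1, 3, 4] / [2, 5, 6] / [7, 8];  Q = [1, 2, 4] / [3, 5, 6] / [7, 8]
Final shape: (3, 3, 2).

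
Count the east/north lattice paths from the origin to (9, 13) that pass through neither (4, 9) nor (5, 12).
Number of paths = 390690

Inclusion–exclusion. Total paths: C(22, 9) = 497420. Through P₁: C(13, 4)·C(9, 5) = 90090. Through P₂: C(17, 5)·C(5, 4) = 30940. Since P₁ is strictly southwest of P₂, a monotone path through both must visit P₁ then P₂; paths through both = C(13, 4)·C(4, 1)·C(5, 4) = 14300. Avoid both = 497420 − 90090 − 30940 + 14300 = 390690.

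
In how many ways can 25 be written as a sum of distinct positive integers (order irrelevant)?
q(25) = 142

A partition into distinct parts is a strictly decreasing sequence summing to n. The recurrence d(n, m) = d(n, m−1) + d(n−m, m−1) (use part m at most once) with q(n) = d(n, n) gives q(25) = 142. (Euler's theorem: # distinct-part partitions = # odd-part partitions.)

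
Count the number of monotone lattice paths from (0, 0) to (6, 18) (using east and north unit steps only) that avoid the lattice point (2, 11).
Number of paths = 108856

Total paths from (0, 0) to (6, 18): C(24, 6) = 134596. Paths through (2, 11): (paths (0, 0) → (2, 11)) × (paths (2, 11) → (6, 18)) = C(13, 2) · C(11, 4) = 78 · 330 = 25740. Avoidance count = 134596 − 25740 = 108856.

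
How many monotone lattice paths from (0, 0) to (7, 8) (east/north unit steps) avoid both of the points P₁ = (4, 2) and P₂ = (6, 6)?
Number of paths = 3078

Inclusion–exclusion. Total paths: C(15, 7) = 6435. Through P₁: C(6, 4)·C(9, 3) = 1260. Through P₂: C(12, 6)·C(3, 1) = 2772. Since P₁ is strictly southwest of P₂, a monotone path through both must visit P₁ then P₂; paths through both = C(6, 4)·C(6, 2)·C(3, 1) = 675. Avoid both = 6435 − 1260 − 2772 + 675 = 3078.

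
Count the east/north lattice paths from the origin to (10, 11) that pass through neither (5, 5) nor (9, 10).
Number of paths = 115040

Inclusion–exclusion. Total paths: C(21, 10) = 352716. Through P₁: C(10, 5)·C(11, 5) = 116424. Through P₂: C(19, 9)·C(2, 1) = 184756. Since P₁ is strictly southwest of P₂, a monotone path through both must visit P₁ then P₂; paths through both = C(10, 5)·C(9, 4)·C(2, 1) = 63504. Avoid both = 352716 − 116424 − 184756 + 63504 = 115040.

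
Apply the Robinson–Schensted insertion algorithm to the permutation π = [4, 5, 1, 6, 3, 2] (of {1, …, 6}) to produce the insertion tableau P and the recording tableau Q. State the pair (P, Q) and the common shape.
P = [1, 2, 6] / [3, 5] / [4];  Q = [1, 2, 4] / [3, 5] / [6];  common shape = (3, 2, 1)

Row-insert the values π_1, π_2, … into P one at a time, bumping the leftmost entry strictly greater than the inserted value down to the next row. The recording tableau Q records, in position (i, j), the step at which that cell was added to P.
  Insert 4 (step 1): P = [4];  Q = [1]
  Insert 5 (step 2): P = [4, 5];  Q = [1, 2]
  Insert 1 (step 3): P = [1, 5] / [4];  Q = [1, 2] / [3]
  Insert 6 (step 4): P = [1, 5, 6] / [4];  Q = [1, 2, 4] / [3]
  Insert 3 (step 5): P = [1, 3, 6] / [4, 5];  Q = [1, 2, 4] / [3, 5]
  Insert 2 (step 6): P = [1, 2, 6] / [3, 5] / [4];  Q = [1, 2, 4] / [3, 5] / [6]
Final shape: (3, 2, 1).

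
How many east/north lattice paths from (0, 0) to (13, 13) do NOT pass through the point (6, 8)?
Number of paths = 8022224

Total paths from (0, 0) to (13, 13): C(26, 13) = 10400600. Paths through (6, 8): (paths (0, 0) → (6, 8)) × (paths (6, 8) → (13, 13)) = C(14, 6) · C(12, 7) = 3003 · 792 = 2378376. Avoidance count = 10400600 − 2378376 = 8022224.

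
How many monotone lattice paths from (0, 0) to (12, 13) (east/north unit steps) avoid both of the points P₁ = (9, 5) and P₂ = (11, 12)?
Number of paths = 2309958

Inclusion–exclusion. Total paths: C(25, 12) = 5200300. Through P₁: C(14, 9)·C(11, 3) = 330330. Through P₂: C(23, 11)·C(2, 1) = 2704156. Since P₁ is strictly southwest of P₂, a monotone path through both must visit P₁ then P₂; paths through both = C(14, 9)·C(9, 2)·C(2, 1) = 144144. Avoid both = 5200300 − 330330 − 2704156 + 144144 = 2309958.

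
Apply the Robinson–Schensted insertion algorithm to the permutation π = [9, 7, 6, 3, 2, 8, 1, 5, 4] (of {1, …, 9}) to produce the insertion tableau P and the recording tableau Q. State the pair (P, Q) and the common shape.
P = [1, 4] / [2, 5] / [3, 8] / [6] / [7] / [9];  Q = [1, 6] / [2, 8] / [3, 9] / [4] / [5] / [7];  common shape = (2, 2, 2, 1, 1, 1)

Row-insert the values π_1, π_2, … into P one at a time, bumping the leftmost entry strictly greater than the inserted value down to the next row. The recording tableau Q records, in position (i, j), the step at which that cell was added to P.
  Insert 9 (step 1): P = [9];  Q = [1]
  Insert 7 (step 2): P = [7] / [9];  Q = [1] / [2]
  Insert 6 (step 3): P = [6] / [7] / [9];  Q = [1] / [2] / [3]
  Insert 3 (step 4): P = [3] / [6] / [7] / [9];  Q = [1] / [2] / [3] / [4]
  Insert 2 (step 5): P = [2] / [3] / [6] / [7] / [9];  Q = [1] / [2] / [3] / [4] / [5]
  Insert 8 (step 6): P = [2, 8] / [3] / [6] / [7] / [9];  Q = [1, 6] / [2] / [3] / [4] / [5]
  Insert 1 (step 7): P = [1, 8] / [2] / [3] / [6] / [7] / [9];  Q = [1, 6] / [2] / [3] / [4] / [5] / [7]
  Insert 5 (step 8): P = [1, 5] / [2, 8] / [3] / [6] / [7] / [9];  Q = [1, 6] / [2, 8] / [3] / [4] / [5] / [7]
  Insert 4 (step 9): P = [1, 4] / [2, 5] / [3, 8] / [6] / [7] / [9];  Q = [1, 6] / [2, 8] / [3, 9] / [4] / [5] / [7]
Final shape: (2, 2, 2, 1, 1, 1).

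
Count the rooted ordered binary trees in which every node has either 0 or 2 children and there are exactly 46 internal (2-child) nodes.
C_46 = 8740328711533173390046320

These full binary trees are counted by the Catalan number C_n = (1/(n + 1)) · C(2n, n). For n = 46: C_46 = (1/47) · C(92, 46) = 410795449442059149332177040/47 = 8740328711533173390046320.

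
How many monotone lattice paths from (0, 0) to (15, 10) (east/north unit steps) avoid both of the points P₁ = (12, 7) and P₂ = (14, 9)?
Number of paths = 1231276

Inclusion–exclusion. Total paths: C(25, 15) = 3268760. Through P₁: C(19, 12)·C(6, 3) = 1007760. Through P₂: C(23, 14)·C(2, 1) = 1634380. Since P₁ is strictly southwest of P₂, a monotone path through both must visit P₁ then P₂; paths through both = C(19, 12)·C(4, 2)·C(2, 1) = 604656. Avoid both = 3268760 − 1007760 − 1634380 + 604656 = 1231276.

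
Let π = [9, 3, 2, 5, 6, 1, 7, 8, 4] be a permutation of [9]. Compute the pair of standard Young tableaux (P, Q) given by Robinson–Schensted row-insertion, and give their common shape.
P = [1, 4, 6, 7, 8] / [2, 5] / [3] / [9];  Q = [1, 4, 5, 7, 8] / [2, 9] / [3] / [6];  common shape = (5, 2, 1, 1)

Row-insert the values π_1, π_2, … into P one at a time, bumping the leftmost entry strictly greater than the inserted value down to the next row. The recording tableau Q records, in position (i, j), the step at which that cell was added to P.
  Insert 9 (step 1): P = [9];  Q = [1]
  Insert 3 (step 2): P = [3] / [9];  Q = [1] / [2]
  Insert 2 (step 3): P = [2] / [3] / [9];  Q = [1] / [2] / [3]
  Insert 5 (step 4): P = [2, 5] / [3] / [9];  Q = [1, 4] / [2] / [3]
  Insert 6 (step 5): P = [2, 5, 6] / [3] / [9];  Q = [1, 4, 5] / [2] / [3]
  Insert 1 (step 6): P = [1, 5, 6] / [2] / [3] / [9];  Q = [1, 4, 5] / [2] / [3] / [6]
  Insert 7 (step 7): P = [1, 5, 6, 7] / [2] / [3] / [9];  Q = [1, 4, 5, 7] / [2] / [3] / [6]
  Insert 8 (step 8): P = [1, 5, 6, 7, 8] / [2] / [3] / [9];  Q = [1, 4, 5, 7, 8] / [2] / [3] / [6]
  Insert 4 (step 9): P = [1, 4, 6, 7, 8] / [2, 5] / [3] / [9];  Q = [1, 4, 5, 7, 8] / [2, 9] / [3] / [6]
Final shape: (5, 2, 1, 1).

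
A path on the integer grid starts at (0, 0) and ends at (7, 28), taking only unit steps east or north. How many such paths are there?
Number of paths = 6724520

A monotone lattice path from (0, 0) to (7, 28) consists of 7 east steps and 28 north steps in some order, so it is determined by which 7 of the 35 steps are east. The count is C(35, 7) = 6724520.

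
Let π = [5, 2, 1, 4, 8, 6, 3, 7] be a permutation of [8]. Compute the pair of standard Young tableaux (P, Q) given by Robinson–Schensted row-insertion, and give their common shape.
P = [1, 3, 6, 7] / [2, 4] / [5, 8];  Q = [1, 4, 5, 8] / [2, 6] / [3, 7];  common shape = (4, 2, 2)

Row-insert the values π_1, π_2, … into P one at a time, bumping the leftmost entry strictly greater than the inserted value down to the next row. The recording tableau Q records, in position (i, j), the step at which that cell was added to P.
  Insert 5 (step 1): P = [5];  Q = [1]
  Insert 2 (step 2): P = [2] / [5];  Q = [1] / [2]
  Insert 1 (step 3): P = [1] / [2] / [5];  Q = [1] / [2] / [3]
  Insert 4 (step 4): P = [1, 4] / [2] / [5];  Q = [1, 4] / [2] / [3]
  Insert 8 (step 5): P = [1, 4, 8] / [2] / [5];  Q = [1, 4, 5] / [2] / [3]
  Insert 6 (step 6): P = [1, 4, 6] / [2, 8] / [5];  Q = [1, 4, 5] / [2, 6] / [3]
  Insert 3 (step 7): P = [1, 3, 6] / [2, 4] / [5, 8];  Q = [1, 4, 5] / [2, 6] / [3, 7]
  Insert 7 (step 8): P = [1, 3, 6, 7] / [2, 4] / [5, 8];  Q = [1, 4, 5, 8] / [2, 6] / [3, 7]
Final shape: (4, 2, 2).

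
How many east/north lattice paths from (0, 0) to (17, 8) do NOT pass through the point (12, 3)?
Number of paths = 966915

Total paths from (0, 0) to (17, 8): C(25, 17) = 1081575. Paths through (12, 3): (paths (0, 0) → (12, 3)) × (paths (12, 3) → (17, 8)) = C(15, 12) · C(10, 5) = 455 · 252 = 114660. Avoidance count = 1081575 − 114660 = 966915.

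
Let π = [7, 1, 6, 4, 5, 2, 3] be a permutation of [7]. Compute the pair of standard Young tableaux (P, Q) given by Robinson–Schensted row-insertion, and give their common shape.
P = [1, 2, 3] / [4, 5] / [6] / [7];  Q = [1, 3, 5] / [2, 7] / [4] / [6];  common shape = (3, 2, 1, 1)

Row-insert the values π_1, π_2, … into P one at a time, bumping the leftmost entry strictly greater than the inserted value down to the next row. The recording tableau Q records, in position (i, j), the step at which that cell was added to P.
  Insert 7 (step 1): P = [7];  Q = [1]
  Insert 1 (step 2): P = [1] / [7];  Q = [1] / [2]
  Insert 6 (step 3): P = [1, 6] / [7];  Q = [1, 3] / [2]
  Insert 4 (step 4): P = [1, 4] / [6] / [7];  Q = [1, 3] / [2] / [4]
  Insert 5 (step 5): P = [1, 4, 5] / [6] / [7];  Q = [1, 3, 5] / [2] / [4]
  Insert 2 (step 6): P = [1, 2, 5] / [4] / [6] / [7];  Q = [1, 3, 5] / [2] / [4] / [6]
  Insert 3 (step 7): P = [1, 2, 3] / [4, 5] / [6] / [7];  Q = [1, 3, 5] / [2, 7] / [4] / [6]
Final shape: (3, 2, 1, 1).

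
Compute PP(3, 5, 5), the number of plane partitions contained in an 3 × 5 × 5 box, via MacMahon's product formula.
PP(3, 5, 5) = 731808

Evaluate the triple product over i = 1..3, j = 1..5, k = 1..5. The factors are (2/1) · (3/2) · (4/3) · (5/4) · (6/5) · (3/2) · (4/3) · (5/4) · … (75 factors total). The numerators and denominators telescope so the product is an integer; carrying out the multiplication exactly gives PP(3, 5, 5) = 731808.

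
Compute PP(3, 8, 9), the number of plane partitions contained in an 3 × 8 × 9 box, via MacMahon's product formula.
PP(3, 8, 9) = 198520691512

Evaluate the triple product over i = 1..3, j = 1..8, k = 1..9. The factors are (2/1) · (3/2) · (4/3) · (5/4) · (6/5) · (7/6) · (8/7) · (9/8) · … (216 factors total). The numerators and denominators telescope so the product is an integer; carrying out the multiplication exactly gives PP(3, 8, 9) = 198520691512.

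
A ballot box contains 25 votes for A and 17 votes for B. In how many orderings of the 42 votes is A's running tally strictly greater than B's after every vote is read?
Strict-lead orderings = 48507033744

Total orderings of the 42 votes with 25 for A: C(42, 25) = 254661927156. By the Bertrand ballot formula (Cycle Lemma / reflection principle), the number of orderings in which A is strictly ahead of B throughout is (p − q)/(p + q) · C(p + q, p) = (25 − 17)/(25 + 17) · 254661927156 = 48507033744.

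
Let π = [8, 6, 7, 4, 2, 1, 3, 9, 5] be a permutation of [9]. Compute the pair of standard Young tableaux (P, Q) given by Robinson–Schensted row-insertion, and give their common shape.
P = [1, 3, 5] / [2, 7, 9] / [4] / [6] / [8];  Q = [1, 3, 8] / [2, 7, 9] / [4] / [5] / [6];  common shape = (3, 3, 1, 1, 1)

Row-insert the values π_1, π_2, … into P one at a time, bumping the leftmost entry strictly greater than the inserted value down to the next row. The recording tableau Q records, in position (i, j), the step at which that cell was added to P.
  Insert 8 (step 1): P = [8];  Q = [1]
  Insert 6 (step 2): P = [6] / [8];  Q = [1] / [2]
  Insert 7 (step 3): P = [6, 7] / [8];  Q = [1, 3] / [2]
  Insert 4 (step 4): P = [4, 7] / [6] / [8];  Q = [1, 3] / [2] / [4]
  Insert 2 (step 5): P = [2, 7] / [4] / [6] / [8];  Q = [1, 3] / [2] / [4] / [5]
  Insert 1 (step 6): P = [1, 7] / [2] / [4] / [6] / [8];  Q = [1, 3] / [2] / [4] / [5] / [6]
  Insert 3 (step 7): P = [1, 3] / [2, 7] / [4] / [6] / [8];  Q = [1, 3] / [2, 7] / [4] / [5] / [6]
  Insert 9 (step 8): P = [1, 3, 9] / [2, 7] / [4] / [6] / [8];  Q = [1, 3, 8] / [2, 7] / [4] / [5] / [6]
  Insert 5 (step 9): P = [1, 3, 5] / [2, 7, 9] / [4] / [6] / [8];  Q = [1, 3, 8] / [2, 7, 9] / [4] / [5] / [6]
Final shape: (3, 3, 1, 1, 1).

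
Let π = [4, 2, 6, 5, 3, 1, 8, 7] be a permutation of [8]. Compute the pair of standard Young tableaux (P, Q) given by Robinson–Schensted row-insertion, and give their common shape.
P = [1, 3, 7] / [2, 5, 8] / [4] / [6];  Q = [1, 3, 7] / [2, 4, 8] / [5] / [6];  common shape = (3, 3, 1, 1)

Row-insert the values π_1, π_2, … into P one at a time, bumping the leftmost entry strictly greater than the inserted value down to the next row. The recording tableau Q records, in position (i, j), the step at which that cell was added to P.
  Insert 4 (step 1): P = [4];  Q = [1]
  Insert 2 (step 2): P = [2] / [4];  Q = [1] / [2]
  Insert 6 (step 3): P = [2, 6] / [4];  Q = [1, 3] / [2]
  Insert 5 (step 4): P = [2, 5] / [4, 6];  Q = [1, 3] / [2, 4]
  Insert 3 (step 5): P = [2, 3] / [4, 5] / [6];  Q = [1, 3] / [2, 4] / [5]
  Insert 1 (step 6): P = [1, 3] / [2, 5] / [4] / [6];  Q = [1, 3] / [2, 4] / [5] / [6]
  Insert 8 (step 7): P = [1, 3, 8] / [2, 5] / [4] / [6];  Q = [1, 3, 7] / [2, 4] / [5] / [6]
  Insert 7 (step 8): P = [1, 3, 7] / [2, 5, 8] / [4] / [6];  Q = [1, 3, 7] / [2, 4, 8] / [5] / [6]
Final shape: (3, 3, 1, 1).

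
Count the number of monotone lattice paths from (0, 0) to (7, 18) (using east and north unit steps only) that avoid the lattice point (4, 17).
Number of paths = 456760

Total paths from (0, 0) to (7, 18): C(25, 7) = 480700. Paths through (4, 17): (paths (0, 0) → (4, 17)) × (paths (4, 17) → (7, 18)) = C(21, 4) · C(4, 3) = 5985 · 4 = 23940. Avoidance count = 480700 − 23940 = 456760.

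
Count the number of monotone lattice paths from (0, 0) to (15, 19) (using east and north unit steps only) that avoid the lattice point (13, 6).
Number of paths = 1853118660

Total paths from (0, 0) to (15, 19): C(34, 15) = 1855967520. Paths through (13, 6): (paths (0, 0) → (13, 6)) × (paths (13, 6) → (15, 19)) = C(19, 13) · C(15, 2) = 27132 · 105 = 2848860. Avoidance count = 1855967520 − 2848860 = 1853118660.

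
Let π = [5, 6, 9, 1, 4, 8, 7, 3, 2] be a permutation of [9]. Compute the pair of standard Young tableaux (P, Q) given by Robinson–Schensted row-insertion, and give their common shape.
P = [1, 2, 7] / [3, 6, 8] / [4] / [5] / [9];  Q = [1, 2, 3] / [4, 5, 6] / [7] / [8] / [9];  common shape = (3, 3, 1, 1, 1)

Row-insert the values π_1, π_2, … into P one at a time, bumping the leftmost entry strictly greater than the inserted value down to the next row. The recording tableau Q records, in position (i, j), the step at which that cell was added to P.
  Insert 5 (step 1): P = [5];  Q = [1]
  Insert 6 (step 2): P = [5, 6];  Q = [1, 2]
  Insert 9 (step 3): P = [5, 6, 9];  Q = [1, 2, 3]
  Insert 1 (step 4): P = [1, 6, 9] / [5];  Q = [1, 2, 3] / [4]
  Insert 4 (step 5): P = [1, 4, 9] / [5, 6];  Q = [1, 2, 3] / [4, 5]
  Insert 8 (step 6): P = [1, 4, 8] / [5, 6, 9];  Q = [1, 2, 3] / [4, 5, 6]
  Insert 7 (step 7): P = [1, 4, 7] / [5, 6, 8] / [9];  Q = [1, 2, 3] / [4, 5, 6] / [7]
  Insert 3 (step 8): P = [1, 3, 7] / [4, 6, 8] / [5] / [9];  Q = [1, 2, 3] / [4, 5, 6] / [7] / [8]
  Insert 2 (step 9): P = [1, 2, 7] / [3, 6, 8] / [4] / [5] / [9];  Q = [1, 2, 3] / [4, 5, 6] / [7] / [8] / [9]
Final shape: (3, 3, 1, 1, 1).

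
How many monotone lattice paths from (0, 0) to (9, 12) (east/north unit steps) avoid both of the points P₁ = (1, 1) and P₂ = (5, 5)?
Number of paths = 105806

Inclusion–exclusion. Total paths: C(21, 9) = 293930. Through P₁: C(2, 1)·C(19, 8) = 151164. Through P₂: C(10, 5)·C(11, 4) = 83160. Since P₁ is strictly southwest of P₂, a monotone path through both must visit P₁ then P₂; paths through both = C(2, 1)·C(8, 4)·C(11, 4) = 46200. Avoid both = 293930 − 151164 − 83160 + 46200 = 105806.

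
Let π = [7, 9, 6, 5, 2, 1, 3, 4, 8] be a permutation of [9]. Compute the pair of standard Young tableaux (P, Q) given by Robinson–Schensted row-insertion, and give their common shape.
P = [1, 3, 4, 8] / [2, 9] / [5] / [6] / [7];  Q = [1, 2, 8, 9] / [3, 7] / [4] / [5] / [6];  common shape = (4, 2, 1, 1, 1)

Row-insert the values π_1, π_2, … into P one at a time, bumping the leftmost entry strictly greater than the inserted value down to the next row. The recording tableau Q records, in position (i, j), the step at which that cell was added to P.
  Insert 7 (step 1): P = [7];  Q = [1]
  Insert 9 (step 2): P = [7, 9];  Q = [1, 2]
  Insert 6 (step 3): P = [6, 9] / [7];  Q = [1, 2] / [3]
  Insert 5 (step 4): P = [5, 9] / [6] / [7];  Q = [1, 2] / [3] / [4]
  Insert 2 (step 5): P = [2, 9] / [5] / [6] / [7];  Q = [1, 2] / [3] / [4] / [5]
  Insert 1 (step 6): P = [1, 9] / [2] / [5] / [6] / [7];  Q = [1, 2] / [3] / [4] / [5] / [6]
  Insert 3 (step 7): P = [1, 3] / [2, 9] / [5] / [6] / [7];  Q = [1, 2] / [3, 7] / [4] / [5] / [6]
  Insert 4 (step 8): P = [1, 3, 4] / [2, 9] / [5] / [6] / [7];  Q = [1, 2, 8] / [3, 7] / [4] / [5] / [6]
  Insert 8 (step 9): P = [1, 3, 4, 8] / [2, 9] / [5] / [6] / [7];  Q = [1, 2, 8, 9] / [3, 7] / [4] / [5] / [6]
Final shape: (4, 2, 1, 1, 1).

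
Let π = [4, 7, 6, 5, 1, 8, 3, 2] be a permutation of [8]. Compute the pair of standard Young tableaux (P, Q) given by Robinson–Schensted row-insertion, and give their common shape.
P = [1, 2, 8] / [3, 5] / [4] / [6] / [7];  Q = [1, 2, 6] / [3, 7] / [4] / [5] / [8];  common shape = (3, 2, 1, 1, 1)

Row-insert the values π_1, π_2, … into P one at a time, bumping the leftmost entry strictly greater than the inserted value down to the next row. The recording tableau Q records, in position (i, j), the step at which that cell was added to P.
  Insert 4 (step 1): P = [4];  Q = [1]
  Insert 7 (step 2): P = [4, 7];  Q = [1, 2]
  Insert 6 (step 3): P = [4, 6] / [7];  Q = [1, 2] / [3]
  Insert 5 (step 4): P = [4, 5] / [6] / [7];  Q = [1, 2] / [3] / [4]
  Insert 1 (step 5): P = [1, 5] / [4] / [6] / [7];  Q = [1, 2] / [3] / [4] / [5]
  Insert 8 (step 6): P = [1, 5, 8] / [4] / [6] / [7];  Q = [1, 2, 6] / [3] / [4] / [5]
  Insert 3 (step 7): P = [1, 3, 8] / [4, 5] / [6] / [7];  Q = [1, 2, 6] / [3, 7] / [4] / [5]
  Insert 2 (step 8): P = [1, 2, 8] / [3, 5] / [4] / [6] / [7];  Q = [1, 2, 6] / [3, 7] / [4] / [5] / [8]
Final shape: (3, 2, 1, 1, 1).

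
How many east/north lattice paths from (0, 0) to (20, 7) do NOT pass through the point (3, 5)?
Number of paths = 878454

Total paths from (0, 0) to (20, 7): C(27, 20) = 888030. Paths through (3, 5): (paths (0, 0) → (3, 5)) × (paths (3, 5) → (20, 7)) = C(8, 3) · C(19, 17) = 56 · 171 = 9576. Avoidance count = 888030 − 9576 = 878454.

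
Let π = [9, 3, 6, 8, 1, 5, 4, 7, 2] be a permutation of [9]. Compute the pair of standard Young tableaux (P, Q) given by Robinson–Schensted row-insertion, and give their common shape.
P = [1, 2, 7] / [3, 4, 8] / [5] / [6] / [9];  Q = [1, 3, 4] / [2, 6, 8] / [5] / [7] / [9];  common shape = (3, 3, 1, 1, 1)

Row-insert the values π_1, π_2, … into P one at a time, bumping the leftmost entry strictly greater than the inserted value down to the next row. The recording tableau Q records, in position (i, j), the step at which that cell was added to P.
  Insert 9 (step 1): P = [9];  Q = [1]
  Insert 3 (step 2): P = [3] / [9];  Q = [1] / [2]
  Insert 6 (step 3): P = [3, 6] / [9];  Q = [1, 3] / [2]
  Insert 8 (step 4): P = [3, 6, 8] / [9];  Q = [1, 3, 4] / [2]
  Insert 1 (step 5): P = [1, 6, 8] / [3] / [9];  Q = [1, 3, 4] / [2] / [5]
  Insert 5 (step 6): P = [1, 5, 8] / [3, 6] / [9];  Q = [1, 3, 4] / [2, 6] / [5]
  Insert 4 (step 7): P = [1, 4, 8] / [3, 5] / [6] / [9];  Q = [1, 3, 4] / [2, 6] / [5] / [7]
  Insert 7 (step 8): P = [1, 4, 7] / [3, 5, 8] / [6] / [9];  Q = [1, 3, 4] / [2, 6, 8] / [5] / [7]
  Insert 2 (step 9): P = [1, 2, 7] / [3, 4, 8] / [5] / [6] / [9];  Q = [1, 3, 4] / [2, 6, 8] / [5] / [7] / [9]
Final shape: (3, 3, 1, 1, 1).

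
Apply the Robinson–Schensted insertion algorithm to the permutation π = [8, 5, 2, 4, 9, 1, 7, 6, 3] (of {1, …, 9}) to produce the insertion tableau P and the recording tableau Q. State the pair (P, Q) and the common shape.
P = [1, 3, 6] / [2, 4] / [5, 7] / [8, 9];  Q = [1, 4, 5] / [2, 7] / [3, 8] / [6, 9];  common shape = (3, 2, 2, 2)

Row-insert the values π_1, π_2, … into P one at a time, bumping the leftmost entry strictly greater than the inserted value down to the next row. The recording tableau Q records, in position (i, j), the step at which that cell was added to P.
  Insert 8 (step 1): P = [8];  Q = [1]
  Insert 5 (step 2): P = [5] / [8];  Q = [1] / [2]
  Insert 2 (step 3): P = [2] / [5] / [8];  Q = [1] / [2] / [3]
  Insert 4 (step 4): P = [2, 4] / [5] / [8];  Q = [1, 4] / [2] / [3]
  Insert 9 (step 5): P = [2, 4, 9] / [5] / [8];  Q = [1, 4, 5] / [2] / [3]
  Insert 1 (step 6): P = [1, 4, 9] / [2] / [5] / [8];  Q = [1, 4, 5] / [2] / [3] / [6]
  Insert 7 (step 7): P = [1, 4, 7] / [2, 9] / [5] / [8];  Q = [1, 4, 5] / [2, 7] / [3] / [6]
  Insert 6 (step 8): P = [1, 4, 6] / [2, 7] / [5, 9] / [8];  Q = [1, 4, 5] / [2, 7] / [3, 8] / [6]
  Insert 3 (step 9): P = [1, 3, 6] / [2, 4] / [5, 7] / [8, 9];  Q = [1, 4, 5] / [2, 7] / [3, 8] / [6, 9]
Final shape: (3, 2, 2, 2).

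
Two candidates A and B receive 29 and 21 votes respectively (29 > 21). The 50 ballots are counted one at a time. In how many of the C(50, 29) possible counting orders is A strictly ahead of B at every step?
Strict-lead orderings = 10772391370048

Total orderings of the 50 votes with 29 for A: C(50, 29) = 67327446062800. By the Bertrand ballot formula (Cycle Lemma / reflection principle), the number of orderings in which A is strictly ahead of B throughout is (p − q)/(p + q) · C(p + q, p) = (29 − 21)/(29 + 21) · 67327446062800 = 10772391370048.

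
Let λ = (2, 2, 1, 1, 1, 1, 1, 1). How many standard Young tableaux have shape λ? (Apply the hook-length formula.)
# SYT of shape (2, 2, 1, 1, 1, 1, 1, 1) = 35

Hook-length formula: f^λ = n! / Π hook(c), product over all cells c of the Young diagram. For λ = (2, 2, 1, 1, 1, 1, 1, 1), n = 10 boxes. Hook lengths by row (left-to-right, top-to-bottom): [9, 2]; [8, 1]; [6]; [5]; [4]; [3]; [2]; [1]. Product of hooks = 103680. So f^λ = 10! / 103680 = 3628800 / 103680 = 35.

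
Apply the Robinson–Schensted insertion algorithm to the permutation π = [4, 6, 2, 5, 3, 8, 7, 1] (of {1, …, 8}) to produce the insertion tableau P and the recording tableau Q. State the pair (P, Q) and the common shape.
P = [1, 3, 7] / [2, 5, 8] / [4] / [6];  Q = [1, 2, 6] / [3, 4, 7] / [5] / [8];  common shape = (3, 3, 1, 1)

Row-insert the values π_1, π_2, … into P one at a time, bumping the leftmost entry strictly greater than the inserted value down to the next row. The recording tableau Q records, in position (i, j), the step at which that cell was added to P.
  Insert 4 (step 1): P = [4];  Q = [1]
  Insert 6 (step 2): P = [4, 6];  Q = [1, 2]
  Insert 2 (step 3): P = [2, 6] / [4];  Q = [1, 2] / [3]
  Insert 5 (step 4): P = [2, 5] / [4, 6];  Q = [1, 2] / [3, 4]
  Insert 3 (step 5): P = [2, 3] / [4, 5] / [6];  Q = [1, 2] / [3, 4] / [5]
  Insert 8 (step 6): P = [2, 3, 8] / [4, 5] / [6];  Q = [1, 2, 6] / [3, 4] / [5]
  Insert 7 (step 7): P = [2, 3, 7] / [4, 5, 8] / [6];  Q = [1, 2, 6] / [3, 4, 7] / [5]
  Insert 1 (step 8): P = [1, 3, 7] / [2, 5, 8] / [4] / [6];  Q = [1, 2, 6] / [3, 4, 7] / [5] / [8]
Final shape: (3, 3, 1, 1).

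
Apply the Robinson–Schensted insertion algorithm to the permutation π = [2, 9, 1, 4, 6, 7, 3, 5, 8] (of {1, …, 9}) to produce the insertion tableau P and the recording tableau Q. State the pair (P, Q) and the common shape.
P = [1, 3, 5, 7, 8] / [2, 4, 6] / [9];  Q = [1, 2, 5, 6, 9] / [3, 4, 8] / [7];  common shape = (5, 3, 1)

Row-insert the values π_1, π_2, … into P one at a time, bumping the leftmost entry strictly greater than the inserted value down to the next row. The recording tableau Q records, in position (i, j), the step at which that cell was added to P.
  Insert 2 (step 1): P = [2];  Q = [1]
  Insert 9 (step 2): P = [2, 9];  Q = [1, 2]
  Insert 1 (step 3): P = [1, 9] / [2];  Q = [1, 2] / [3]
  Insert 4 (step 4): P = [1, 4] / [2, 9];  Q = [1, 2] / [3, 4]
  Insert 6 (step 5): P = [1, 4, 6] / [2, 9];  Q = [1, 2, 5] / [3, 4]
  Insert 7 (step 6): P = [1, 4, 6, 7] / [2, 9];  Q = [1, 2, 5, 6] / [3, 4]
  Insert 3 (step 7): P = [1, 3, 6, 7] / [2, 4] / [9];  Q = [1, 2, 5, 6] / [3, 4] / [7]
  Insert 5 (step 8): P = [1, 3, 5, 7] / [2, 4, 6] / [9];  Q = [1, 2, 5, 6] / [3, 4, 8] / [7]
  Insert 8 (step 9): P = [1, 3, 5, 7, 8] / [2, 4, 6] / [9];  Q = [1, 2, 5, 6, 9] / [3, 4, 8] / [7]
Final shape: (5, 3, 1).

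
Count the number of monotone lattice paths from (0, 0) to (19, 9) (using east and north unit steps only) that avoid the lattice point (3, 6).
Number of paths = 6825504

Total paths from (0, 0) to (19, 9): C(28, 19) = 6906900. Paths through (3, 6): (paths (0, 0) → (3, 6)) × (paths (3, 6) → (19, 9)) = C(9, 3) · C(19, 16) = 84 · 969 = 81396. Avoidance count = 6906900 − 81396 = 6825504.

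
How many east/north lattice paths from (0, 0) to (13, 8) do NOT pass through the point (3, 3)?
Number of paths = 143430

Total paths from (0, 0) to (13, 8): C(21, 13) = 203490. Paths through (3, 3): (paths (0, 0) → (3, 3)) × (paths (3, 3) → (13, 8)) = C(6, 3) · C(15, 10) = 20 · 3003 = 60060. Avoidance count = 203490 − 60060 = 143430.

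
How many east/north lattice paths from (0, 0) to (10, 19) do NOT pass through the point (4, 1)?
Number of paths = 19357030

Total paths from (0, 0) to (10, 19): C(29, 10) = 20030010. Paths through (4, 1): (paths (0, 0) → (4, 1)) × (paths (4, 1) → (10, 19)) = C(5, 4) · C(24, 6) = 5 · 134596 = 672980. Avoidance count = 20030010 − 672980 = 19357030.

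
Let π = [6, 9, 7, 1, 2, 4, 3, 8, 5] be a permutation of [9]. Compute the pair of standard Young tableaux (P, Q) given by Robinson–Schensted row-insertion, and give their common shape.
P = [1, 2, 3, 5] / [4, 7, 8] / [6] / [9];  Q = [1, 2, 6, 8] / [3, 5, 9] / [4] / [7];  common shape = (4, 3, 1, 1)

Row-insert the values π_1, π_2, … into P one at a time, bumping the leftmost entry strictly greater than the inserted value down to the next row. The recording tableau Q records, in position (i, j), the step at which that cell was added to P.
  Insert 6 (step 1): P = [6];  Q = [1]
  Insert 9 (step 2): P = [6, 9];  Q = [1, 2]
  Insert 7 (step 3): P = [6, 7] / [9];  Q = [1, 2] / [3]
  Insert 1 (step 4): P = [1, 7] / [6] / [9];  Q = [1, 2] / [3] / [4]
  Insert 2 (step 5): P = [1, 2] / [6, 7] / [9];  Q = [1, 2] / [3, 5] / [4]
  Insert 4 (step 6): P = [1, 2, 4] / [6, 7] / [9];  Q = [1, 2, 6] / [3, 5] / [4]
  Insert 3 (step 7): P = [1, 2, 3] / [4, 7] / [6] / [9];  Q = [1, 2, 6] / [3, 5] / [4] / [7]
  Insert 8 (step 8): P = [1, 2, 3, 8] / [4, 7] / [6] / [9];  Q = [1, 2, 6, 8] / [3, 5] / [4] / [7]
  Insert 5 (step 9): P = [1, 2, 3, 5] / [4, 7, 8] / [6] / [9];  Q = [1, 2, 6, 8] / [3, 5, 9] / [4] / [7]
Final shape: (4, 3, 1, 1).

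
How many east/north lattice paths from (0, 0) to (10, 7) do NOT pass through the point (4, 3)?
Number of paths = 12098

Total paths from (0, 0) to (10, 7): C(17, 10) = 19448. Paths through (4, 3): (paths (0, 0) → (4, 3)) × (paths (4, 3) → (10, 7)) = C(7, 4) · C(10, 6) = 35 · 210 = 7350. Avoidance count = 19448 − 7350 = 12098.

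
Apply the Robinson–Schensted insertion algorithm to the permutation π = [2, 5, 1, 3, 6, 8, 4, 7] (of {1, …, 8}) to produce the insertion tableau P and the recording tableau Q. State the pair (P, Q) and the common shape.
P = [1, 3, 4, 7] / [2, 5, 6, 8];  Q = [1, 2, 5, 6] / [3, 4, 7, 8];  common shape = (4, 4)

Row-insert the values π_1, π_2, … into P one at a time, bumping the leftmost entry strictly greater than the inserted value down to the next row. The recording tableau Q records, in position (i, j), the step at which that cell was added to P.
  Insert 2 (step 1): P = [2];  Q = [1]
  Insert 5 (step 2): P = [2, 5];  Q = [1, 2]
  Insert 1 (step 3): P = [1, 5] / [2];  Q = [1, 2] / [3]
  Insert 3 (step 4): P = [1, 3] / [2, 5];  Q = [1, 2] / [3, 4]
  Insert 6 (step 5): P = [1, 3, 6] / [2, 5];  Q = [1, 2, 5] / [3, 4]
  Insert 8 (step 6): P = [1, 3, 6, 8] / [2, 5];  Q = [1, 2, 5, 6] / [3, 4]
  Insert 4 (step 7): P = [1, 3, 4, 8] / [2, 5, 6];  Q = [1, 2, 5, 6] / [3, 4, 7]
  Insert 7 (step 8): P = [1, 3, 4, 7] / [2, 5, 6, 8];  Q = [1, 2, 5, 6] / [3, 4, 7, 8]
Final shape: (4, 4).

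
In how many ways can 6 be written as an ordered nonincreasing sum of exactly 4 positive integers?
p(6, 4 parts) = 2

Partitions of n into exactly k parts ↔ partitions of n − k into at most k parts (subtract 1 from each part). For n = 6, k = 4, the partitions are: 3+1+1+1, 2+2+1+1. Count = 2.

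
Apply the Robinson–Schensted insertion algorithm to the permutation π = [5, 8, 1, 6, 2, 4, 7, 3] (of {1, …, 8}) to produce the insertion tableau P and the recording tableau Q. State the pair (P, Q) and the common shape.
P = [1, 2, 3, 7] / [4, 6] / [5] / [8];  Q = [1, 2, 6, 7] / [3, 4] / [5] / [8];  common shape = (4, 2, 1, 1)

Row-insert the values π_1, π_2, … into P one at a time, bumping the leftmost entry strictly greater than the inserted value down to the next row. The recording tableau Q records, in position (i, j), the step at which that cell was added to P.
  Insert 5 (step 1): P = [5];  Q = [1]
  Insert 8 (step 2): P = [5, 8];  Q = [1, 2]
  Insert 1 (step 3): P = [1, 8] / [5];  Q = [1, 2] / [3]
  Insert 6 (step 4): P = [1, 6] / [5, 8];  Q = [1, 2] / [3, 4]
  Insert 2 (step 5): P = [1, 2] / [5, 6] / [8];  Q = [1, 2] / [3, 4] / [5]
  Insert 4 (step 6): P = [1, 2, 4] / [5, 6] / [8];  Q = [1, 2, 6] / [3, 4] / [5]
  Insert 7 (step 7): P = [1, 2, 4, 7] / [5, 6] / [8];  Q = [1, 2, 6, 7] / [3, 4] / [5]
  Insert 3 (step 8): P = [1, 2, 3, 7] / [4, 6] / [5] / [8];  Q = [1, 2, 6, 7] / [3, 4] / [5] / [8]
Final shape: (4, 2, 1, 1).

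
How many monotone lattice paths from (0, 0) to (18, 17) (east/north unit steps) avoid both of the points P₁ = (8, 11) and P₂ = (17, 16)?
Number of paths = 1901331102

Inclusion–exclusion. Total paths: C(35, 18) = 4537567650. Through P₁: C(19, 8)·C(16, 10) = 605260656. Through P₂: C(33, 17)·C(2, 1) = 2333606220. Since P₁ is strictly southwest of P₂, a monotone path through both must visit P₁ then P₂; paths through both = C(19, 8)·C(14, 9)·C(2, 1) = 302630328. Avoid both = 4537567650 − 605260656 − 2333606220 + 302630328 = 1901331102.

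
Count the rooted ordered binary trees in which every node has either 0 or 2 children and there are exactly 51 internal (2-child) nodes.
C_51 = 7684785670514316385230816156

These full binary trees are counted by the Catalan number C_n = (1/(n + 1)) · C(2n, n). For n = 51: C_51 = (1/52) · C(102, 51) = 399608854866744452032002440112/52 = 7684785670514316385230816156.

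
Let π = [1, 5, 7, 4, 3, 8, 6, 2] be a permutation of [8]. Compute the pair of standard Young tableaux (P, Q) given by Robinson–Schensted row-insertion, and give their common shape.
P = [1, 2, 6, 8] / [3, 7] / [4] / [5];  Q = [1, 2, 3, 6] / [4, 7] / [5] / [8];  common shape = (4, 2, 1, 1)

Row-insert the values π_1, π_2, … into P one at a time, bumping the leftmost entry strictly greater than the inserted value down to the next row. The recording tableau Q records, in position (i, j), the step at which that cell was added to P.
  Insert 1 (step 1): P = [1];  Q = [1]
  Insert 5 (step 2): P = [1, 5];  Q = [1, 2]
  Insert 7 (step 3): P = [1, 5, 7];  Q = [1, 2, 3]
  Insert 4 (step 4): P = [1, 4, 7] / [5];  Q = [1, 2, 3] / [4]
  Insert 3 (step 5): P = [1, 3, 7] / [4] / [5];  Q = [1, 2, 3] / [4] / [5]
  Insert 8 (step 6): P = [1, 3, 7, 8] / [4] / [5];  Q = [1, 2, 3, 6] / [4] / [5]
  Insert 6 (step 7): P = [1, 3, 6, 8] / [4, 7] / [5];  Q = [1, 2, 3, 6] / [4, 7] / [5]
  Insert 2 (step 8): P = [1, 2, 6, 8] / [3, 7] / [4] / [5];  Q = [1, 2, 3, 6] / [4, 7] / [5] / [8]
Final shape: (4, 2, 1, 1).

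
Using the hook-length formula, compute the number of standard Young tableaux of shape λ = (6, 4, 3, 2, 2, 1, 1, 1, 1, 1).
# SYT of shape (6, 4, 3, 2, 2, 1, 1, 1, 1, 1) = 1493752260

Hook-length formula: f^λ = n! / Π hook(c), product over all cells c of the Young diagram. For λ = (6, 4, 3, 2, 2, 1, 1, 1, 1, 1), n = 22 boxes. Hook lengths by row (left-to-right, top-to-bottom): [15, 9, 6, 4, 2, 1]; [12, 6, 3, 1]; [10, 4, 1]; [8, 2]; [7, 1]; [5]; [4]; [3]; [2]; [1]. Product of hooks = 752467968000. So f^λ = 22! / 752467968000 = 1124000727777607680000 / 752467968000 = 1493752260.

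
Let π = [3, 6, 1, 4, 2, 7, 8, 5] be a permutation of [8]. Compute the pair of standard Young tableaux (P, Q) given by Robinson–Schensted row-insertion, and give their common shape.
P = [1, 2, 5, 8] / [3, 4, 7] / [6];  Q = [1, 2, 6, 7] / [3, 4, 8] / [5];  common shape = (4, 3, 1)

Row-insert the values π_1, π_2, … into P one at a time, bumping the leftmost entry strictly greater than the inserted value down to the next row. The recording tableau Q records, in position (i, j), the step at which that cell was added to P.
  Insert 3 (step 1): P = [3];  Q = [1]
  Insert 6 (step 2): P = [3, 6];  Q = [1, 2]
  Insert 1 (step 3): P = [1, 6] / [3];  Q = [1, 2] / [3]
  Insert 4 (step 4): P = [1, 4] / [3, 6];  Q = [1, 2] / [3, 4]
  Insert 2 (step 5): P = [1, 2] / [3, 4] / [6];  Q = [1, 2] / [3, 4] / [5]
  Insert 7 (step 6): P = [1, 2, 7] / [3, 4] / [6];  Q = [1, 2, 6] / [3, 4] / [5]
  Insert 8 (step 7): P = [1, 2, 7, 8] / [3, 4] / [6];  Q = [1, 2, 6, 7] / [3, 4] / [5]
  Insert 5 (step 8): P = [1, 2, 5, 8] / [3, 4, 7] / [6];  Q = [1, 2, 6, 7] / [3, 4, 8] / [5]
Final shape: (4, 3, 1).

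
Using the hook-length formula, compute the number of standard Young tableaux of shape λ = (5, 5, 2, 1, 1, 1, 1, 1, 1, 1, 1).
# SYT of shape (5, 5, 2, 1, 1, 1, 1, 1, 1, 1, 1) = 6651216

Hook-length formula: f^λ = n! / Π hook(c), product over all cells c of the Young diagram. For λ = (5, 5, 2, 1, 1, 1, 1, 1, 1, 1, 1), n = 20 boxes. Hook lengths by row (left-to-right, top-to-bottom): [15, 6, 4, 3, 2]; [14, 5, 3, 2, 1]; [10, 1]; [8]; [7]; [6]; [5]; [4]; [3]; [2]; [1]. Product of hooks = 365783040000. So f^λ = 20! / 365783040000 = 2432902008176640000 / 365783040000 = 6651216.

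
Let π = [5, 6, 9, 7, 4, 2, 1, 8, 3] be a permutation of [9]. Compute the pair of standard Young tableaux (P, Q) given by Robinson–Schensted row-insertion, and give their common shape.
P = [1, 3, 7, 8] / [2, 6] / [4] / [5] / [9];  Q = [1, 2, 3, 8] / [4, 9] / [5] / [6] / [7];  common shape = (4, 2, 1, 1, 1)

Row-insert the values π_1, π_2, … into P one at a time, bumping the leftmost entry strictly greater than the inserted value down to the next row. The recording tableau Q records, in position (i, j), the step at which that cell was added to P.
  Insert 5 (step 1): P = [5];  Q = [1]
  Insert 6 (step 2): P = [5, 6];  Q = [1, 2]
  Insert 9 (step 3): P = [5, 6, 9];  Q = [1, 2, 3]
  Insert 7 (step 4): P = [5, 6, 7] / [9];  Q = [1, 2, 3] / [4]
  Insert 4 (step 5): P = [4, 6, 7] / [5] / [9];  Q = [1, 2, 3] / [4] / [5]
  Insert 2 (step 6): P = [2, 6, 7] / [4] / [5] / [9];  Q = [1, 2, 3] / [4] / [5] / [6]
  Insert 1 (step 7): P = [1, 6, 7] / [2] / [4] / [5] / [9];  Q = [1, 2, 3] / [4] / [5] / [6] / [7]
  Insert 8 (step 8): P = [1, 6, 7, 8] / [2] / [4] / [5] / [9];  Q = [1, 2, 3, 8] / [4] / [5] / [6] / [7]
  Insert 3 (step 9): P = [1, 3, 7, 8] / [2, 6] / [4] / [5] / [9];  Q = [1, 2, 3, 8] / [4, 9] / [5] / [6] / [7]
Final shape: (4, 2, 1, 1, 1).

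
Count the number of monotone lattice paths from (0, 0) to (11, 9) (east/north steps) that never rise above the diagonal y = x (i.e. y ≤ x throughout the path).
Number of paths = 41990

By the reflection principle (André's argument), the number of monotone paths to (11, 9) with n ≤ m that never go above y = x is C(20, 11) − C(20, 12) = 167960 − 125970 = 41990.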